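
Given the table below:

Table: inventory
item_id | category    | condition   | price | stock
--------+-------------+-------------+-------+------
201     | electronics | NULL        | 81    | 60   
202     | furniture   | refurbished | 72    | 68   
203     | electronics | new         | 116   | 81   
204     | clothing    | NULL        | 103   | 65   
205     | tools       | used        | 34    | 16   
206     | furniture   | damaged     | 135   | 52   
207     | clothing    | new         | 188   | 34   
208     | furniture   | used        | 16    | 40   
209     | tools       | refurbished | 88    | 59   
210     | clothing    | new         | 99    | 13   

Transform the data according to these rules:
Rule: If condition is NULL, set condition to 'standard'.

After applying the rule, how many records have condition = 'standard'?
2

Step 1: Count records where condition IS NULL
Step 2: Found 2 records with NULL condition
Step 3: These records will have condition set to 'standard'
Step 4: Records already having condition = 'standard': 0
Step 5: Answer: 2 + 0 = 2 records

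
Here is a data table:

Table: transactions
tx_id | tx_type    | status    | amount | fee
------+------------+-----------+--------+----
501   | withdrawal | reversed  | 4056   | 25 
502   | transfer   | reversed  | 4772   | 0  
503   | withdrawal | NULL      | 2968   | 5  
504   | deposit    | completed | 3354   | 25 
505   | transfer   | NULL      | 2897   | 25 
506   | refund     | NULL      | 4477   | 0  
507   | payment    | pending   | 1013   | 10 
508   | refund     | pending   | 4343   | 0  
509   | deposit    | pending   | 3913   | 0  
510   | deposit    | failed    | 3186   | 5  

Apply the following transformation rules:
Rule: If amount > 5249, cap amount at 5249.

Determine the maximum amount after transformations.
4772

Step 1: Original maximum amount = 4772
Step 2: Check cap of 5249 against maximum
Step 3: No records exceed the cap (max 4772 <= cap 5249), so no capping applies
Step 4: Maximum after transformation = 4772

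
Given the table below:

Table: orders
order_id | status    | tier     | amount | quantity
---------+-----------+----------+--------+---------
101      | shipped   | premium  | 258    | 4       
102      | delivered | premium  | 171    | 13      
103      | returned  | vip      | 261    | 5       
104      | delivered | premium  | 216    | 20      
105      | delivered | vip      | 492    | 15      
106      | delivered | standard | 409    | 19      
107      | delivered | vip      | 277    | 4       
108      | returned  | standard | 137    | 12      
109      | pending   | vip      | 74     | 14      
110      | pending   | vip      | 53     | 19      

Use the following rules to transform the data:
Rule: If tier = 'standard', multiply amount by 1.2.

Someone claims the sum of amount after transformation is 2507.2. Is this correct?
No, the correct result is 2457.2.

Step 1: Calculate the correct sum after transformation
Step 2: Apply multiplier 1.2 to records where tier = 'standard'
Step 3: Correct result = 2457.2
Step 4: Claimed result = 2507.2
Step 5: 2457.2 ≠ 2507.2
Conclusion: The claimed result is incorrect. The correct answer is 2457.2.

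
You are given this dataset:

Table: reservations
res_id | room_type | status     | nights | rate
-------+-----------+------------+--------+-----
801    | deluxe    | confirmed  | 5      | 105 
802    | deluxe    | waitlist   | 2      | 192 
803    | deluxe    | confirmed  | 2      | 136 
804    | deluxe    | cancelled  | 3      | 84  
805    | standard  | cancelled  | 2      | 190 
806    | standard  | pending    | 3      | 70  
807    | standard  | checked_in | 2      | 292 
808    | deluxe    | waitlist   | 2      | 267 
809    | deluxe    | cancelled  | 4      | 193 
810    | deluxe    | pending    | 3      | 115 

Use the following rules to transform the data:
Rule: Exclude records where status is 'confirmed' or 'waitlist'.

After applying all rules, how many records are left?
6

Step 1: Count records to exclude
  - 2 (confirmed) + 2 (waitlist) = 4 records
Step 2: Total records: 10
Step 3: Remaining = 10 - 4 = 6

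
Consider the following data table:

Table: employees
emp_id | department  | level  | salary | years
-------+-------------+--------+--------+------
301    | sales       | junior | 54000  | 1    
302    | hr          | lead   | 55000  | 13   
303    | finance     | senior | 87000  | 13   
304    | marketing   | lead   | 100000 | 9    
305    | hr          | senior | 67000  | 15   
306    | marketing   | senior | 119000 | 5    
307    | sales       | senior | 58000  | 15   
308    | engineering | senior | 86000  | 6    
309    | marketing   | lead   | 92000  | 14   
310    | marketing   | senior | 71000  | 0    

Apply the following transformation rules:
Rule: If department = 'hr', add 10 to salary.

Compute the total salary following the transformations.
789020

Step 1: Count records where department = 'hr': 2
Step 2: Total bonus added: 2 × 10 = 20
Step 3: Original sum of salary: 789000
Step 4: Final sum = 789000 + 20 = 789020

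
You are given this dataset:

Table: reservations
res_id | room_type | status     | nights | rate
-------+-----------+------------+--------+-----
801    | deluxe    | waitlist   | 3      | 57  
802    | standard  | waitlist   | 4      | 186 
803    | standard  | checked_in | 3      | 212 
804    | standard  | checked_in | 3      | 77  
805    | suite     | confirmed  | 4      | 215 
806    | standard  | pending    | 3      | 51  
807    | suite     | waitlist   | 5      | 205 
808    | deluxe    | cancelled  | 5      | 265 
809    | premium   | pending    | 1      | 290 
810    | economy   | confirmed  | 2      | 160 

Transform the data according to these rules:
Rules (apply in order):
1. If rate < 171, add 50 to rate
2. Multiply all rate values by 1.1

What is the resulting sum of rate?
2109.8

Step 1: Apply Rule 1 - Add 50 to records with rate < 171
  - 4 records affected: 345 + (4 × 50) = 545
  - Unaffected records: 1373
  - Sum after Rule 1: 1918
Step 2: Apply Rule 2 - Multiply all by 1.1
  - 1918 × 1.1 = 2109.8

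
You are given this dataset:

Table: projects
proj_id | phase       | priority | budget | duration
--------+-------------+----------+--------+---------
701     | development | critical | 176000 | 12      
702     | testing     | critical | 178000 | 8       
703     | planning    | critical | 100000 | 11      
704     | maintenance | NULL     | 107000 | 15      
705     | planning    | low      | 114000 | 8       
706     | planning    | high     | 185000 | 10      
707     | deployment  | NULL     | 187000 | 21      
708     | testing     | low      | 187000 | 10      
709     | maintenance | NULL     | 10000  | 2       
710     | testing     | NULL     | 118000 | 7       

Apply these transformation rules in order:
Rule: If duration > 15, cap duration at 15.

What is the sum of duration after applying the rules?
98

Step 1: 1 records have duration > 15
Step 2: These records originally summed to 21
Step 3: After capping: 1 × 15 = 15
Step 4: Unaffected records sum: 83
Step 5: Final sum = 15 + 83 = 98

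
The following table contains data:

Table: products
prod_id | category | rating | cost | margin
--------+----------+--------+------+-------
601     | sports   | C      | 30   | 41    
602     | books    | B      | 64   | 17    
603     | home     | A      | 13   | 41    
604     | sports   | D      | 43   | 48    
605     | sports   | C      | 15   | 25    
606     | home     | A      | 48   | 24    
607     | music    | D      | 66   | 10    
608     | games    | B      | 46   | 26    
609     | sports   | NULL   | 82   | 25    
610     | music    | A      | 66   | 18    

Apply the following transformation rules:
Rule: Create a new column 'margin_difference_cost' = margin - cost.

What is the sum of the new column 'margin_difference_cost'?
-198

Step 1: For each record, compute margin - cost
Example calculations:
  41 - 30 = 11
  17 - 64 = -47
  41 - 13 = 28
  ...
Step 2: Sum all derived values
Step 3: Total = -198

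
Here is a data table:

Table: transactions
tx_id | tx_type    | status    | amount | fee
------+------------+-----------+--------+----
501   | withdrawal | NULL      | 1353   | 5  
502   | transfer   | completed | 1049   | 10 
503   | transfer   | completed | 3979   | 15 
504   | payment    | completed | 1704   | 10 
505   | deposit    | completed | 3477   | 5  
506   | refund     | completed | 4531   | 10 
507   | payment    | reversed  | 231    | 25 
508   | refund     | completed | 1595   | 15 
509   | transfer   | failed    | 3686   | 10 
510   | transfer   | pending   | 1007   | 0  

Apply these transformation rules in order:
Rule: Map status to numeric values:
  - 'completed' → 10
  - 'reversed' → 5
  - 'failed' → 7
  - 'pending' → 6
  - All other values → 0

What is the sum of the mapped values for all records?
78

Step 1: Apply mapping to each record
Step 2: Count by status:
  'completed': 6 records × 10 = 60
  'reversed': 1 records × 5 = 5
  'failed': 1 records × 7 = 7
  'pending': 1 records × 6 = 6
Step 3: Sum all mapped values = 78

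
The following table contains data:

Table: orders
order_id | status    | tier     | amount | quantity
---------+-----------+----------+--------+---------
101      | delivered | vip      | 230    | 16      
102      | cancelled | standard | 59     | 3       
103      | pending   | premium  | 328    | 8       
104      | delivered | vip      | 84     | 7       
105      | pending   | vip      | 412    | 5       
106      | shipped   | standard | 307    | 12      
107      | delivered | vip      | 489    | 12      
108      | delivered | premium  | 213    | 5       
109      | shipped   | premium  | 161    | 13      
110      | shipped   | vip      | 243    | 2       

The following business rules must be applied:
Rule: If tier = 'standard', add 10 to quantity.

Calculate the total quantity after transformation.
103

Step 1: Count records where tier = 'standard': 2
Step 2: Total bonus added: 2 × 10 = 20
Step 3: Original sum of quantity: 83
Step 4: Final sum = 83 + 20 = 103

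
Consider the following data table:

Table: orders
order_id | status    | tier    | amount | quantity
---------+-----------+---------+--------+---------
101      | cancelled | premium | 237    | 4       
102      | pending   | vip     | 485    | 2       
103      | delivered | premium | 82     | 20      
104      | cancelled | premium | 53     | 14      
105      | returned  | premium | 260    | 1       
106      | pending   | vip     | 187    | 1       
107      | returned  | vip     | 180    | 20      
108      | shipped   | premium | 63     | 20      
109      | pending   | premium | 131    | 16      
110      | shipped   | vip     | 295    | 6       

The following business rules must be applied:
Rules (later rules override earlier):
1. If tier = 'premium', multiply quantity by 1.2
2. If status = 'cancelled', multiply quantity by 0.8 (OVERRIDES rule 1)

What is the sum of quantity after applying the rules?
111.8

Step 1: Rule 2 takes priority for records with status = 'cancelled'
  - 2 records: 18 × 0.8 = 14.4
Step 2: Rule 1 applies to remaining records with tier = 'premium'
  - 4 records: 57 × 1.2 = 68.4
Step 3: Other records unchanged: 29
Step 4: Final sum = 14.4 + 68.4 + 29 = 111.8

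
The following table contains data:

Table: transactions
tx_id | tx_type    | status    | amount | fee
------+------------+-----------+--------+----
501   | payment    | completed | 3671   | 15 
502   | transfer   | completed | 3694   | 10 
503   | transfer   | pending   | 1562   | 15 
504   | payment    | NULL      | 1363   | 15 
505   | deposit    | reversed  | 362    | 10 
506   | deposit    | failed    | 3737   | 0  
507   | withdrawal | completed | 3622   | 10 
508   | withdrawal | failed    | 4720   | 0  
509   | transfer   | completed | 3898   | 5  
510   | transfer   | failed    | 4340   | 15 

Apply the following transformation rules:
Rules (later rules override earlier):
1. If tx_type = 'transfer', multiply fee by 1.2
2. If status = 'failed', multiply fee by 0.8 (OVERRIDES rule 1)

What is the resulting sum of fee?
98.0

Step 1: Rule 2 takes priority for records with status = 'failed'
  - 3 records: 15 × 0.8 = 12.0
Step 2: Rule 1 applies to remaining records with tx_type = 'transfer'
  - 3 records: 30 × 1.2 = 36.0
Step 3: Other records unchanged: 50
Step 4: Final sum = 12.0 + 36.0 + 50 = 98.0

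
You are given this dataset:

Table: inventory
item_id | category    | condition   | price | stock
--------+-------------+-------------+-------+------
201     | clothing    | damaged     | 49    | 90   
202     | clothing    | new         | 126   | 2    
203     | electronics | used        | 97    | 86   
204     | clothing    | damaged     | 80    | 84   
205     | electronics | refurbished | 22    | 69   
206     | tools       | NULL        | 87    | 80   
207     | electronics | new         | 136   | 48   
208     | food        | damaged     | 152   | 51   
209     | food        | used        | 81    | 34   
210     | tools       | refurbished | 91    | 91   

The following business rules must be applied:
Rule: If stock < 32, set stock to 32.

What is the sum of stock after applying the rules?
665

Step 1: 1 records have stock < 32
Step 2: These records originally summed to 2
Step 3: After setting to minimum: 1 × 32 = 32
Step 4: Unaffected records sum: 633
Step 5: Final sum = 32 + 633 = 665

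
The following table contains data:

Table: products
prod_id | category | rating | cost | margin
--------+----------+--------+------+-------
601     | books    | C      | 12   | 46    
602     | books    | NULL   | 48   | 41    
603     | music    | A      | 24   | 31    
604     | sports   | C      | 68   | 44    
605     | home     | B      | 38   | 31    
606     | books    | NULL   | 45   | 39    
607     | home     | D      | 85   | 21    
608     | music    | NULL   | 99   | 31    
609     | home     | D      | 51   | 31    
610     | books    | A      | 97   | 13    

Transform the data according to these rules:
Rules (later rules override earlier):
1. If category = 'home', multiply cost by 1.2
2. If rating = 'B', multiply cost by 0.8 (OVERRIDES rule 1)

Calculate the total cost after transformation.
586.6

Step 1: Rule 2 takes priority for records with rating = 'B'
  - 1 records: 38 × 0.8 = 30.4
Step 2: Rule 1 applies to remaining records with category = 'home'
  - 2 records: 136 × 1.2 = 163.2
Step 3: Other records unchanged: 393
Step 4: Final sum = 30.4 + 163.2 + 393 = 586.6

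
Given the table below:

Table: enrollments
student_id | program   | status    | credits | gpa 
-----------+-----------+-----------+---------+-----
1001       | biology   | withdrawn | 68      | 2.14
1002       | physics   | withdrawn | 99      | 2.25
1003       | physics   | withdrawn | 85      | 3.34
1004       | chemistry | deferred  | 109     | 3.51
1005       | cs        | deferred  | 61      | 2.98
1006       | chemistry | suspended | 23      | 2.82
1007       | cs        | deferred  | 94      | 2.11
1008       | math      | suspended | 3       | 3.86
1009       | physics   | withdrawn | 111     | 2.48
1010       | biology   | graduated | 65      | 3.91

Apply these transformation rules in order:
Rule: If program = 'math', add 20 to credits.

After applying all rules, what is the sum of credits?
738

Step 1: Count records where program = 'math': 1
Step 2: Total bonus added: 1 × 20 = 20
Step 3: Original sum of credits: 718
Step 4: Final sum = 718 + 20 = 738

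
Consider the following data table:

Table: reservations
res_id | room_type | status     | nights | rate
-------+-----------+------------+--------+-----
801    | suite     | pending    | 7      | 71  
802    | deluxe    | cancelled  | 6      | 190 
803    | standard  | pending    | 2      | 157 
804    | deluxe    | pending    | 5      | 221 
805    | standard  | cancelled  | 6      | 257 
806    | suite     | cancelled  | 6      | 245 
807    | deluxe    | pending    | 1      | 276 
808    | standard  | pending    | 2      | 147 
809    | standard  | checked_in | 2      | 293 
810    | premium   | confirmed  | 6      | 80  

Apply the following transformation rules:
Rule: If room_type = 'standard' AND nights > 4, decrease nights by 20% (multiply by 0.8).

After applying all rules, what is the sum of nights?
41.8

Step 1: Find records where room_type = 'standard' AND nights > 4
Step 2: 1 records match, summing to 6
Step 3: After multiplier: 6 × 0.8 = 4.8
Step 4: Unaffected records sum: 37
Step 5: Final sum = 4.8 + 37 = 41.8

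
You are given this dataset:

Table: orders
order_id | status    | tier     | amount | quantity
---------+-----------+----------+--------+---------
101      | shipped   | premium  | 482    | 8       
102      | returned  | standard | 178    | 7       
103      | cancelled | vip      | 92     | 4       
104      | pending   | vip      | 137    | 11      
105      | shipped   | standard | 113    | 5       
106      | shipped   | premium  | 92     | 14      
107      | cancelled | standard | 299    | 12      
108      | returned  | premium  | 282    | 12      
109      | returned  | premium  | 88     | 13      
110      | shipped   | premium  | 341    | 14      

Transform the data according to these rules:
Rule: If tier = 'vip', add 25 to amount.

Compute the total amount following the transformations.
2154

Step 1: Count records where tier = 'vip': 2
Step 2: Total bonus added: 2 × 25 = 50
Step 3: Original sum of amount: 2104
Step 4: Final sum = 2104 + 50 = 2154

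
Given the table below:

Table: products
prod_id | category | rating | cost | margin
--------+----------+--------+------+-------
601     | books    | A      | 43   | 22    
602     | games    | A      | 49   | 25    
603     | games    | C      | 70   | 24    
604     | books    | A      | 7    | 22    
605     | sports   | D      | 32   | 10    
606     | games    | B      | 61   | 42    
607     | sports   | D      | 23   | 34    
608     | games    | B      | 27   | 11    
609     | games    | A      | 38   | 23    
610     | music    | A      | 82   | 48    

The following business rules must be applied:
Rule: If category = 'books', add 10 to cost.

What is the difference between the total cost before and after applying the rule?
20

Step 1: Original sum of cost = 432
Step 2: 2 records have category = 'books'
Step 3: Each affected record changes by 10
Step 4: Total change = 2 × 10 = 20
Step 5: New sum = 432 + 20 = 452
Step 6: Difference = |452 - 432| = 20
        (Sum increased by 20)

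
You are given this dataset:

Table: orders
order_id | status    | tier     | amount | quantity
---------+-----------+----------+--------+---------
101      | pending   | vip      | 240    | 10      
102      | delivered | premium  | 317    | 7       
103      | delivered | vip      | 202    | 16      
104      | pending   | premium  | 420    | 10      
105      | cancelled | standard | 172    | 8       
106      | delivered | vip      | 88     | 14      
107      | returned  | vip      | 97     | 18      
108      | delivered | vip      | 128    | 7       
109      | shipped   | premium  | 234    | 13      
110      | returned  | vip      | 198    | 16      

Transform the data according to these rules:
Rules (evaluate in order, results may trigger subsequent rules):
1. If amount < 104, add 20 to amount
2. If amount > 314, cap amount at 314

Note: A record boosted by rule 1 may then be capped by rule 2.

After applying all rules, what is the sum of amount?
2027

Step 1: Apply rule 1 to records with amount < 104
  - 2 records get bonus of 20
  - Of these, 0 records then exceed 314 and get capped
Step 2: Apply rule 2 to records with amount > 314
  - 2 records (original) are capped
Step 3: Calculate final sum = 2027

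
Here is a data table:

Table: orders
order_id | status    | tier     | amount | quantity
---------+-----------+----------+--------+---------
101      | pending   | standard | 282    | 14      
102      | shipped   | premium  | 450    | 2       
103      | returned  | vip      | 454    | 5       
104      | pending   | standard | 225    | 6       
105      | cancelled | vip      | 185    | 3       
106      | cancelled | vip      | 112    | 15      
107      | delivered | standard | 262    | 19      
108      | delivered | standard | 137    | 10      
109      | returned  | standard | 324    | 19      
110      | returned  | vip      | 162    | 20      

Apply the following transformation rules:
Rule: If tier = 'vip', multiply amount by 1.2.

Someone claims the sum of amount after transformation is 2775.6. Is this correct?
Yes, the result is correct.

Step 1: Calculate the correct sum after transformation
Step 2: Apply multiplier 1.2 to records where tier = 'vip'
Step 3: Correct result = 2775.6
Step 4: Claimed result = 2775.6
Step 5: 2775.6 = 2775.6 ✓
Conclusion: The claimed result is correct.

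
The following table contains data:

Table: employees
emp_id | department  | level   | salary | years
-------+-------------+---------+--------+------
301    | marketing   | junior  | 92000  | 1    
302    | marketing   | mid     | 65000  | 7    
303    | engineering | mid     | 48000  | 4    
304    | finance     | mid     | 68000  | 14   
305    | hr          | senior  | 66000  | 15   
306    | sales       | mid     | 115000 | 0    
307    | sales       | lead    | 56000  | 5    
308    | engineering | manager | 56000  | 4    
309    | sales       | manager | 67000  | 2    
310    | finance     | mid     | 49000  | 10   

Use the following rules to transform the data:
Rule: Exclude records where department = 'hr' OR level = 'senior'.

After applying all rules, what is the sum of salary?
616000

Step 1: Find records where department = 'hr' OR level = 'senior'
Step 2: 1 records match, summing to 66000
Step 3: Original sum: 682000
Step 4: Remaining sum = 682000 - 66000 = 616000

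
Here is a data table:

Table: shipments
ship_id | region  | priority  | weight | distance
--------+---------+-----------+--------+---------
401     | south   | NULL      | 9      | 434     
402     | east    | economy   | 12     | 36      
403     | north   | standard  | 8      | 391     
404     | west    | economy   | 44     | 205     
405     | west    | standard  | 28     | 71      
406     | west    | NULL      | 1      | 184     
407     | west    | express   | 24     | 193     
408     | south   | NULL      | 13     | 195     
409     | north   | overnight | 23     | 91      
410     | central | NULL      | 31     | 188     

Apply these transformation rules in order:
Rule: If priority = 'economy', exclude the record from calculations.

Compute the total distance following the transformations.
1747

Step 1: Identify records where priority = 'economy'
Step 2: The excluded records sum to 241
Step 3: Original total distance = 1988
Step 4: Remaining total = 1988 - 241 = 1747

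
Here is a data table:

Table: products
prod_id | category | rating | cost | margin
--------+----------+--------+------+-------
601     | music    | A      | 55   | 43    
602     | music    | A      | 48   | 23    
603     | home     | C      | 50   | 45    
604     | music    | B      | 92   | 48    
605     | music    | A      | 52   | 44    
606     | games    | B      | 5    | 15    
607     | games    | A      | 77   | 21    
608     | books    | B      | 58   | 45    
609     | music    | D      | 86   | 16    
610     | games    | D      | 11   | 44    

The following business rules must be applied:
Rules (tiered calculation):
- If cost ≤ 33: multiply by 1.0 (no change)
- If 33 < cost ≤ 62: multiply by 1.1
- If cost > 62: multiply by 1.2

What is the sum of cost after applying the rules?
611.3

Step 1: Tier 1 (cost ≤ 33): 2 records, sum = 16 × 1.0 = 16.0
Step 2: Tier 2 (33 < cost ≤ 62): 5 records, sum = 263 × 1.1 = 289.3
Step 3: Tier 3 (cost > 62): 3 records, sum = 255 × 1.2 = 306.0
Step 4: Final sum = 16.0 + 289.3 + 306.0 = 611.3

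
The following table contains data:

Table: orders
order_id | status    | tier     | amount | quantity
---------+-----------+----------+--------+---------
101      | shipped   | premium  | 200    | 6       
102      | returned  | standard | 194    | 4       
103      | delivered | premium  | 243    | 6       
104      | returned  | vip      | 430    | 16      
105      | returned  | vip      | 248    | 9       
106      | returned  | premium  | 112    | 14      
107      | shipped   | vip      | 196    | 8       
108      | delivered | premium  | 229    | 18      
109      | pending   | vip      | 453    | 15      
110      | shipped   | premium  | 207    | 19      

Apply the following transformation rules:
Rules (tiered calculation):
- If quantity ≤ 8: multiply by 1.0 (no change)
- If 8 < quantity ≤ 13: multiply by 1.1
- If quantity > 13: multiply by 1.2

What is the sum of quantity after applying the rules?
132.3

Step 1: Tier 1 (quantity ≤ 8): 4 records, sum = 24 × 1.0 = 24.0
Step 2: Tier 2 (8 < quantity ≤ 13): 1 records, sum = 9 × 1.1 = 9.9
Step 3: Tier 3 (quantity > 13): 5 records, sum = 82 × 1.2 = 98.4
Step 4: Final sum = 24.0 + 9.9 + 98.4 = 132.3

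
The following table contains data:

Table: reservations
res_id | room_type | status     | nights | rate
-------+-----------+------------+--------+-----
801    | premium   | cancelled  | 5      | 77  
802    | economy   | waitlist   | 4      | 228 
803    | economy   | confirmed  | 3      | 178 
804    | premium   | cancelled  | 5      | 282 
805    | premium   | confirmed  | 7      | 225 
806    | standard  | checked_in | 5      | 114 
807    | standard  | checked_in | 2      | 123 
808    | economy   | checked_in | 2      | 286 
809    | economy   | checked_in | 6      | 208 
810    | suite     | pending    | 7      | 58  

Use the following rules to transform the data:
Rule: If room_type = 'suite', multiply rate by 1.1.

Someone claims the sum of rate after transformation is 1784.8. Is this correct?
Yes, the result is correct.

Step 1: Calculate the correct sum after transformation
Step 2: Apply multiplier 1.1 to records where room_type = 'suite'
Step 3: Correct result = 1784.8
Step 4: Claimed result = 1784.8
Step 5: 1784.8 = 1784.8 ✓
Conclusion: The claimed result is correct.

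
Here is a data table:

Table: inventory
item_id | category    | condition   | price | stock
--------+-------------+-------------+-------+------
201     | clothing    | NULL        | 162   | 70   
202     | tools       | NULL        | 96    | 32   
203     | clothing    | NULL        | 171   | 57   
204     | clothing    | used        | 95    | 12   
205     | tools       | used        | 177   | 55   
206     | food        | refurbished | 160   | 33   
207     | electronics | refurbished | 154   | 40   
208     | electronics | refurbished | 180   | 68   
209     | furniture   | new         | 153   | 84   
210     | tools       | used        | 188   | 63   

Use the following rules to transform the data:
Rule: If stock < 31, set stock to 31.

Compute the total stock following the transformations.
533

Step 1: 1 records have stock < 31
Step 2: These records originally summed to 12
Step 3: After setting to minimum: 1 × 31 = 31
Step 4: Unaffected records sum: 502
Step 5: Final sum = 31 + 502 = 533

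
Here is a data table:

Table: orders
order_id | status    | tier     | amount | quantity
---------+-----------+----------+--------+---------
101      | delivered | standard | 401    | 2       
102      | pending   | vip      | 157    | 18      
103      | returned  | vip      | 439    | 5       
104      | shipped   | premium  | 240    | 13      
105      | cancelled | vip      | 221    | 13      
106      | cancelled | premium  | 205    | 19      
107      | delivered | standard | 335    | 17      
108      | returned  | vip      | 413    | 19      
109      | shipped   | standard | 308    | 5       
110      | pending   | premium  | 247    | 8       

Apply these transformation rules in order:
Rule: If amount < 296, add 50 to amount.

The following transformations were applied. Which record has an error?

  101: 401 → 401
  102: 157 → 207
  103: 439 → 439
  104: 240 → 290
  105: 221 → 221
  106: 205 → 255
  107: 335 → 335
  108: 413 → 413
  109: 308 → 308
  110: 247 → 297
Record 105 has an error. The correct transformed value should be 271, not 221.

Step 1: Check each record against the rule
Step 2: Record 105 has amount = 221
Step 3: Since 221 < 296, the bonus should have been applied
Step 4: Correct value = 271, but claimed value = 221
Conclusion: Record 105 has the error.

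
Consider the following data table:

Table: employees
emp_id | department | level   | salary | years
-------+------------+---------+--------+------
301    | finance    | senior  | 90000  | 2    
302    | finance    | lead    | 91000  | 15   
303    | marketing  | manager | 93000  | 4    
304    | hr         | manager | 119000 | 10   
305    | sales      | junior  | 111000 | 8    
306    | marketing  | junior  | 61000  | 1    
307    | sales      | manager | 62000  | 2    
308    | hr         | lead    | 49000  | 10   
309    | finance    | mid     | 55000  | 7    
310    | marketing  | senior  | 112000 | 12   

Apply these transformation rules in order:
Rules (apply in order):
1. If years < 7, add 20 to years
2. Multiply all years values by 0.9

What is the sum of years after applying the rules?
135.9

Step 1: Apply Rule 1 - Add 20 to records with years < 7
  - 4 records affected: 9 + (4 × 20) = 89
  - Unaffected records: 62
  - Sum after Rule 1: 151
Step 2: Apply Rule 2 - Multiply all by 0.9
  - 151 × 0.9 = 135.9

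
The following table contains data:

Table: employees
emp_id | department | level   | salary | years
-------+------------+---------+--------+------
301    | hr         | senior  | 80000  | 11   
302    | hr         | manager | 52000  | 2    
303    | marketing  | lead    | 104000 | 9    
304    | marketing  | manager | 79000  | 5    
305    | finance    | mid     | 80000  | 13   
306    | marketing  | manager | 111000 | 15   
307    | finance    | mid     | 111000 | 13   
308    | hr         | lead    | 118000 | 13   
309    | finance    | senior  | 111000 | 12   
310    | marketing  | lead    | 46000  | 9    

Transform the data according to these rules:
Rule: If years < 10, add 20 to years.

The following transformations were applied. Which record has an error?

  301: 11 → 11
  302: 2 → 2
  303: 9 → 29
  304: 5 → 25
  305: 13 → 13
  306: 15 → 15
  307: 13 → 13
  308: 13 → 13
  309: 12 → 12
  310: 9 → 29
Record 302 has an error. The correct transformed value should be 22, not 2.

Step 1: Check each record against the rule
Step 2: Record 302 has years = 2
Step 3: Since 2 < 10, the bonus should have been applied
Step 4: Correct value = 22, but claimed value = 2
Conclusion: Record 302 has the error.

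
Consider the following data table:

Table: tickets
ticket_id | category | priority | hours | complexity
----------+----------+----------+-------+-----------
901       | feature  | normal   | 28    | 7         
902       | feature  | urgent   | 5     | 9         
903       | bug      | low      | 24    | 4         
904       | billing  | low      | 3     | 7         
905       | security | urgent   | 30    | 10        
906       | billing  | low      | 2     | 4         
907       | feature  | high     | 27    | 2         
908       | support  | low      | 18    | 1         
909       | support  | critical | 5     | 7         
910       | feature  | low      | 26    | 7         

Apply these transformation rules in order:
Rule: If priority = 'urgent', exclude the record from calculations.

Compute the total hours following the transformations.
133

Step 1: Identify records where priority = 'urgent'
Step 2: The excluded records sum to 35
Step 3: Original total hours = 168
Step 4: Remaining total = 168 - 35 = 133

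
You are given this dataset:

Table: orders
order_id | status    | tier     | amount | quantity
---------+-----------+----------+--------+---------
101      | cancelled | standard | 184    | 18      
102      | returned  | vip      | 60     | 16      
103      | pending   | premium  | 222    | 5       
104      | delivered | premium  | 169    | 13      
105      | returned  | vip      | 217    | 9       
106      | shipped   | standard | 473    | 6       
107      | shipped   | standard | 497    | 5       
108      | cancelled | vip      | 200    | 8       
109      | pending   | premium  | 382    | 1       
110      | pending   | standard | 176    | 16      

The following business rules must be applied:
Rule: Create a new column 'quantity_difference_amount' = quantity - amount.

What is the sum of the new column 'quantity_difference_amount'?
-2483

Step 1: For each record, compute quantity - amount
Example calculations:
  18 - 184 = -166
  16 - 60 = -44
  5 - 222 = -217
  ...
Step 2: Sum all derived values
Step 3: Total = -2483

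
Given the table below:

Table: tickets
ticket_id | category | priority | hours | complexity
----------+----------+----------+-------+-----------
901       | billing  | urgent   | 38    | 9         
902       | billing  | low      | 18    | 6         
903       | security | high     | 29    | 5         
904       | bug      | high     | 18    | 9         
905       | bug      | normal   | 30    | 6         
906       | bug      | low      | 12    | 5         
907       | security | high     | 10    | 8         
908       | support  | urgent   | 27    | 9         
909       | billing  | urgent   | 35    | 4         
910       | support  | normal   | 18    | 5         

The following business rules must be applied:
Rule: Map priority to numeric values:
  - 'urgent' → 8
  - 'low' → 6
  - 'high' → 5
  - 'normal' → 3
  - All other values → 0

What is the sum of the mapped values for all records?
57

Step 1: Apply mapping to each record
Step 2: Count by status:
  'urgent': 3 records × 8 = 24
  'low': 2 records × 6 = 12
  'high': 3 records × 5 = 15
  'normal': 2 records × 3 = 6
Step 3: Sum all mapped values = 57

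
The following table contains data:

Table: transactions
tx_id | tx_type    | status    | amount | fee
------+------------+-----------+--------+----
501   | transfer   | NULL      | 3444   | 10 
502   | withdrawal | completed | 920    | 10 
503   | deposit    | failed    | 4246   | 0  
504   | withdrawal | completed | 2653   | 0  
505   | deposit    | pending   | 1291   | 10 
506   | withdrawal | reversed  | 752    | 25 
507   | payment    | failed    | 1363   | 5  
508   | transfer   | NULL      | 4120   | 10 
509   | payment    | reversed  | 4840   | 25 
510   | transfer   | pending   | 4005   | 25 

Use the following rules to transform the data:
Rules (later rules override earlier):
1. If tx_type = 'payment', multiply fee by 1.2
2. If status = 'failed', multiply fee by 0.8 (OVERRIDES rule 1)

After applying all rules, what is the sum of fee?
124.0

Step 1: Rule 2 takes priority for records with status = 'failed'
  - 2 records: 5 × 0.8 = 4.0
Step 2: Rule 1 applies to remaining records with tx_type = 'payment'
  - 1 records: 25 × 1.2 = 30.0
Step 3: Other records unchanged: 90
Step 4: Final sum = 4.0 + 30.0 + 90 = 124.0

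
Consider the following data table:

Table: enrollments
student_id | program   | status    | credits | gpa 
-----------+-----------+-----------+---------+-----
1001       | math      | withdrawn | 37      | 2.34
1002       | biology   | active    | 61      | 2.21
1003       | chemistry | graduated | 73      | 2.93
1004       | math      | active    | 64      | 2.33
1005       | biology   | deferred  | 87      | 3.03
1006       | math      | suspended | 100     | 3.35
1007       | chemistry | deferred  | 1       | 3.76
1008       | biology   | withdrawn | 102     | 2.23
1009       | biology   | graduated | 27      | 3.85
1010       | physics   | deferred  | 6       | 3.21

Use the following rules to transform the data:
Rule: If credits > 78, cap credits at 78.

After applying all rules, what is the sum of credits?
503

Step 1: 3 records have credits > 78
Step 2: These records originally summed to 289
Step 3: After capping: 3 × 78 = 234
Step 4: Unaffected records sum: 269
Step 5: Final sum = 234 + 269 = 503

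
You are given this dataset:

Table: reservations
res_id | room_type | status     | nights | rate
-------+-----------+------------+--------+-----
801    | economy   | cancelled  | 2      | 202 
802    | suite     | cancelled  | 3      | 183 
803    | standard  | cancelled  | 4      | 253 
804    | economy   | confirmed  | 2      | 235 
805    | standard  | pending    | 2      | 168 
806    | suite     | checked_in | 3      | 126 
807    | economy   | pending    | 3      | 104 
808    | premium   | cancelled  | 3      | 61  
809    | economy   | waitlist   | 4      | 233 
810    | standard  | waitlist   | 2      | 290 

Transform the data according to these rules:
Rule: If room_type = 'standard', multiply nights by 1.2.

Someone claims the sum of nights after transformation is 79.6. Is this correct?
No, the correct result is 29.6.

Step 1: Calculate the correct sum after transformation
Step 2: Apply multiplier 1.2 to records where room_type = 'standard'
Step 3: Correct result = 29.6
Step 4: Claimed result = 79.6
Step 5: 29.6 ≠ 79.6
Conclusion: The claimed result is incorrect. The correct answer is 29.6.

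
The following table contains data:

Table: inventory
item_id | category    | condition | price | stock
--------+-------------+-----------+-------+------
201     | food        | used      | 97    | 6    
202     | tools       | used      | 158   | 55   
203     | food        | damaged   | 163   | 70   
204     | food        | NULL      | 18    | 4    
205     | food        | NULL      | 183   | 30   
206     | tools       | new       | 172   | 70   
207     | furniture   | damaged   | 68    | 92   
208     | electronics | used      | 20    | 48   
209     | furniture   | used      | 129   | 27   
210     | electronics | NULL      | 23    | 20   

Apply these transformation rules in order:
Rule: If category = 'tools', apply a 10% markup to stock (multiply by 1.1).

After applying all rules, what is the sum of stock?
434.5

Step 1: Records with category = 'tools' have total stock = 125
Step 2: Apply multiplier: 125 × 1.1 = 137.5
Step 3: Other records total: 297
Step 4: Final sum = 137.5 + 297 = 434.5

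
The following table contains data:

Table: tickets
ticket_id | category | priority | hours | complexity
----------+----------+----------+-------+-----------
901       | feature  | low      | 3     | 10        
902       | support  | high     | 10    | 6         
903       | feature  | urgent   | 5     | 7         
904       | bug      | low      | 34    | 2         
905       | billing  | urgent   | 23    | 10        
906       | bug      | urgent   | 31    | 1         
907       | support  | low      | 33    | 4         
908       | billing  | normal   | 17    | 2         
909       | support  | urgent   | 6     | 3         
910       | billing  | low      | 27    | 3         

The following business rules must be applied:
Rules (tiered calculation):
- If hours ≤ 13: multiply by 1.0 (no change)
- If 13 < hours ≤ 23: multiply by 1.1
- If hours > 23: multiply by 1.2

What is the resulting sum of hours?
218.0

Step 1: Tier 1 (hours ≤ 13): 4 records, sum = 24 × 1.0 = 24.0
Step 2: Tier 2 (13 < hours ≤ 23): 2 records, sum = 40 × 1.1 = 44.0
Step 3: Tier 3 (hours > 23): 4 records, sum = 125 × 1.2 = 150.0
Step 4: Final sum = 24.0 + 44.0 + 150.0 = 218.0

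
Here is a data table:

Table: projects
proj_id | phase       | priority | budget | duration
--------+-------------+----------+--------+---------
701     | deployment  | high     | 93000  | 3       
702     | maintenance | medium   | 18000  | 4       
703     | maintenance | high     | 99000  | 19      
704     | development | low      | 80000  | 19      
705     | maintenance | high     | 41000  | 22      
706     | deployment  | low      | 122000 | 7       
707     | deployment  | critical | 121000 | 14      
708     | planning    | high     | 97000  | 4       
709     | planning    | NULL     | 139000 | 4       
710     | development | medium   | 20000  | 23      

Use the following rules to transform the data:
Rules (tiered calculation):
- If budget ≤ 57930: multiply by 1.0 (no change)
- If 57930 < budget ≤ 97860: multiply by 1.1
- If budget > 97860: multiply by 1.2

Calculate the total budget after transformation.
953200.0

Step 1: Tier 1 (budget ≤ 57930): 3 records, sum = 79000 × 1.0 = 79000.0
Step 2: Tier 2 (57930 < budget ≤ 97860): 3 records, sum = 270000 × 1.1 = 297000.0
Step 3: Tier 3 (budget > 97860): 4 records, sum = 481000 × 1.2 = 577200.0
Step 4: Final sum = 79000.0 + 297000.0 + 577200.0 = 953200.0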